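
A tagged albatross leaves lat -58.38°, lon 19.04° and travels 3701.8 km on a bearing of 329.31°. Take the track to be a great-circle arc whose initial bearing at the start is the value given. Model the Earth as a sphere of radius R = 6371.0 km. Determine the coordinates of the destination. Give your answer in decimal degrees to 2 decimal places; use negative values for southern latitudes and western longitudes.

δ = 3701.8/6371 = 0.581039 rad (33.2911°).
Start latitude φ₁ = -1.018923 rad; initial bearing θ = 5.747544 rad.
Applying the spherical law of cosines for sides, sin φ₂ = sin φ₁ cos δ + cos φ₁ sin δ cos θ = -0.464330, so φ₂ = -27.67°.
Δλ = atan2( sin θ sin δ cos φ₁ , cos δ − sin φ₁ sin φ₂ ) = atan2(-0.146878, 0.440496) = -0.321846 rad = -18.44°.
λ₂ = λ₁ + Δλ = 0.60°.

latitude -27.67°, longitude 0.60°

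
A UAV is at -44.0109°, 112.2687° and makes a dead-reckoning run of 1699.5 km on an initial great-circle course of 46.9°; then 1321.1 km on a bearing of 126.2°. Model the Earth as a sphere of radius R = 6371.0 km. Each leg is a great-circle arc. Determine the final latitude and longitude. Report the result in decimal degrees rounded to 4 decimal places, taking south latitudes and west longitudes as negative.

Apply the spherical direct solution leg by leg, carrying full precision between legs.
Leg 1: from (-44.0109°, 112.2687°), δ = 1699.5/6371 = 0.266756 rad, θ = 46.9° → φ = -32.7301°, λ = 125.4952°.
Leg 2: from (-32.7301°, 125.4952°), δ = 1321.1/6371 = 0.207361 rad, θ = 126.2° → φ = -39.1525°, λ = 137.8661°.

latitude -39.1525°, longitude 137.8661°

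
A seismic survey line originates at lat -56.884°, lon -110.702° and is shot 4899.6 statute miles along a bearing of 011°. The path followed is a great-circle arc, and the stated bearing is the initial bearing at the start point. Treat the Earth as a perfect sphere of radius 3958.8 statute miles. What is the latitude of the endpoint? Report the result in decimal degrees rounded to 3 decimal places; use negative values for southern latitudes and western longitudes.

Central angle δ = d/R = 1.237648 rad.
Converting: φ₁ = -0.992813 rad, θ = 0.191986 rad.
sin φ₂ = sin φ₁ cos δ + cos φ₁ sin δ cos θ = (-0.837566)(0.327020) + (0.546336)(0.945017)(0.981627) = 0.232910
φ₂ = asin(0.232910) = 0.235069 rad = 13.468°.
Then Δλ = atan2(0.098514, 0.522098) = 0.186496 rad, from sin θ sin δ cos φ₁ over cos δ − sin φ₁ sin φ₂.
λ₂ = -110.702° + 10.685° = -100.017°.

latitude 13.468°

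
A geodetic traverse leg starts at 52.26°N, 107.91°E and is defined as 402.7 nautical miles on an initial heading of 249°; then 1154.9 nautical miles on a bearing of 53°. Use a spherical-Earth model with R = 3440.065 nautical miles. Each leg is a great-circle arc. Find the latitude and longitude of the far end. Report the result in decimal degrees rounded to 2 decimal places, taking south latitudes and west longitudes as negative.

latitude 57.81°, longitude 127.85°

Apply the spherical direct solution leg by leg, carrying full precision between legs.
Leg 1: from (52.26°, 107.91°), δ = 402.7/3440.065 = 0.117062 rad, θ = 249° → φ = 49.44°, λ = 98.26°.
Leg 2: from (49.44°, 98.26°), δ = 1154.9/3440.065 = 0.335720 rad, θ = 53° → φ = 57.81°, λ = 127.85°.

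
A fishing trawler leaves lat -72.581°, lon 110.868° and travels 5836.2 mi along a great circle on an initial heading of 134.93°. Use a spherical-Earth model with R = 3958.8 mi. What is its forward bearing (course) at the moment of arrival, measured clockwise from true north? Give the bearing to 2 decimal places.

δ = 5836.2/3958.8 = 1.474235 rad (84.4674°).
With φ₁ = -72.581° = -1.266777 rad and θ = 134.93° = 2.354973 rad:
Applying the spherical law of cosines for sides, sin φ₂ = sin φ₁ cos δ + cos φ₁ sin δ cos θ = -0.302424, so φ₂ = -17.603°.
Then Δλ = atan2(0.210949, -0.192144) = 2.309576 rad, from sin θ sin δ cos φ₁ over cos δ − sin φ₁ sin φ₂.
λ₂ = 110.868° + 132.329° = 243.197°, normalized to (−180°, 180°] → -116.803°.
The forward bearing on arrival equals the back-azimuth from the destination plus 180°.
Back-azimuth from P₂ (-17.60°, -116.80°) to P₁ (-72.58°, 110.87°), with Δλ' = λ₁ − λ₂ = 227.67°: atan2( sin Δλ' cos φ₁ , cos φ₂ sin φ₁ − sin φ₂ cos φ₁ cos Δλ' ) = 192.85°.
Final bearing = (192.85° + 180°) mod 360° = 12.85°.

final bearing 12.85°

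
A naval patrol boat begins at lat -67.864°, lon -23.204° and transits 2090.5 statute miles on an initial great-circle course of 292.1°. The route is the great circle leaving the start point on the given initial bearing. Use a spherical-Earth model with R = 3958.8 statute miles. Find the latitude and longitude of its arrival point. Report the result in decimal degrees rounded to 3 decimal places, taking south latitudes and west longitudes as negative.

The arc subtends δ = 2090.5/3958.8 = 0.528064 rad at the centre.
Start latitude φ₁ = -1.184450 rad; initial bearing θ = 5.098107 rad.
sin φ₂ = sin φ₁ cos δ + cos φ₁ sin δ cos θ = (-0.926292)(0.863784) + (0.376806)(0.503862)(0.376224) = -0.728687
φ₂ = asin(-0.728687) = -0.816403 rad = -46.776°.
For the longitude increment, Δλ = atan2( sin θ sin δ cos φ₁, cos δ − sin φ₁ sin φ₂ ) = atan2(-0.175909, 0.188807) = -42.975°.
λ₂ = -23.204° + -42.975° = -66.179°.

latitude -46.776°, longitude -66.179°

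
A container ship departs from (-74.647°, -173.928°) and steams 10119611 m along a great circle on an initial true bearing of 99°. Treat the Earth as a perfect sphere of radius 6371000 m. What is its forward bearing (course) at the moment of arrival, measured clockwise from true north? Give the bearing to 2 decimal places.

δ = 10119611/6371000 = 1.588387 rad (91.0078°).
Start latitude φ₁ = -1.302836 rad; initial bearing θ = 1.727876 rad.
Applying the spherical law of cosines for sides, sin φ₂ = sin φ₁ cos δ + cos φ₁ sin δ cos θ = -0.024450, so φ₂ = -1.401°.
Δλ = atan2( sin θ sin δ cos φ₁ , cos δ − sin φ₁ sin φ₂ ) = atan2(0.261465, -0.041167) = 1.726962 rad = 98.948°.
λ₂ = λ₁ + Δλ = -74.980°.
The forward bearing on arrival equals the back-azimuth from the destination plus 180°.
Back-azimuth from P₂ (-1.40°, -74.98°) to P₁ (-74.65°, -173.93°), with Δλ' = λ₁ − λ₂ = -98.95°: atan2( sin Δλ' cos φ₁ , cos φ₂ sin φ₁ − sin φ₂ cos φ₁ cos Δλ' ) = 195.16°.
Final bearing = (195.16° + 180°) mod 360° = 15.16°.

final bearing 15.16°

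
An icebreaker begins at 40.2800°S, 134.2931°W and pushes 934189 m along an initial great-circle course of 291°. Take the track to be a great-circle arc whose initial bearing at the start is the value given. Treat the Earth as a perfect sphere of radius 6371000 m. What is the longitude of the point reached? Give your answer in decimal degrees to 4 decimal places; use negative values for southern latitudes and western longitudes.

longitude -144.1068°

Angular distance δ = d/R = 934189 / 6371000 = 0.146631 rad.
Start latitude φ₁ = -0.703019 rad; initial bearing θ = 5.078908 rad.
sin φ₂ = sin φ₁ cos δ + cos φ₁ sin δ cos θ = (-0.646524)(0.989269) + (0.762894)(0.146107)(0.358368) = -0.599641
φ₂ = asin(-0.599641) = -0.643052 rad = -36.8442°.
For the longitude increment, Δλ = atan2( sin θ sin δ cos φ₁, cos δ − sin φ₁ sin φ₂ ) = atan2(-0.104060, 0.601587) = -9.8137°.
λ₂ = -134.2931° + -9.8137° = -144.1068°.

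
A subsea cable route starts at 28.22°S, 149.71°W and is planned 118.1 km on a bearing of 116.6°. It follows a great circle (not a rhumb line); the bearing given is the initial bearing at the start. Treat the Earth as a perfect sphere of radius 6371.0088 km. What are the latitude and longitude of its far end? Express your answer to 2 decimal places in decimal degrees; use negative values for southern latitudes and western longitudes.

The arc subtends δ = 118.1/6371.0088 = 0.018537 rad at the centre.
With φ₁ = -28.22° = -0.492532 rad and θ = 116.6° = 2.035054 rad:
sin φ₂ = sin φ₁ cos δ + cos φ₁ sin δ cos θ = (-0.472858)(0.999828) + (0.881138)(0.018536)(-0.447759) = -0.480090
φ₂ = asin(-0.480090) = -0.500758 rad = -28.69°.
For the longitude increment, Δλ = atan2( sin θ sin δ cos φ₁, cos δ − sin φ₁ sin φ₂ ) = atan2(0.014604, 0.772813) = 1.08°.
λ₂ = λ₁ + Δλ = -148.63°.

latitude -28.69°, longitude -148.63°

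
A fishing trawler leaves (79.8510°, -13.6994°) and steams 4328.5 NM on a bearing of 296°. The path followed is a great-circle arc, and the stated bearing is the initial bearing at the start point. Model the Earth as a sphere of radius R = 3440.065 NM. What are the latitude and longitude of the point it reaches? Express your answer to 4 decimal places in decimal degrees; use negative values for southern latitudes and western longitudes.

latitude 22.0963°, longitude -126.3234°

The arc subtends δ = 4328.5/3440.065 = 1.258261 rad at the centre.
Converting: φ₁ = 1.393663 rad, θ = 5.166175 rad.
sin φ₂ = sin φ₁ cos δ + cos φ₁ sin δ cos θ = (0.984353)(0.307472) + (0.176209)(0.951557)(0.438371) = 0.376164
φ₂ = asin(0.376164) = 0.385652 rad = 22.0963°.
For the longitude increment, Δλ = atan2( sin θ sin δ cos φ₁, cos δ − sin φ₁ sin φ₂ ) = atan2(-0.150703, -0.062806) = -112.6240°.
Hence λ₂ = -13.6994° + -112.6240° = -126.3234°.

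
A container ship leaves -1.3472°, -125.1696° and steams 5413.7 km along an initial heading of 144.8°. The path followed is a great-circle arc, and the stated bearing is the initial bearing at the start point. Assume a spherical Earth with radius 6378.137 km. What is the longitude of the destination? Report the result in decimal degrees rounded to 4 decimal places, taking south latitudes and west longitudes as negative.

δ = 5413.7/6378.137 = 0.848790 rad (48.6321°).
With φ₁ = -1.3472° = -0.023513 rad and θ = 144.8° = 2.527237 rad:
Applying the spherical law of cosines for sides, sin φ₂ = sin φ₁ cos δ + cos φ₁ sin δ cos θ = -0.628621, so φ₂ = -38.9484°.
Δλ = atan2( sin θ sin δ cos φ₁ , cos δ − sin φ₁ sin φ₂ ) = atan2(0.432482, 0.646112) = 0.589865 rad = 33.7968°.
Hence λ₂ = -125.1696° + 33.7968° = -91.3728°.

longitude -91.3728°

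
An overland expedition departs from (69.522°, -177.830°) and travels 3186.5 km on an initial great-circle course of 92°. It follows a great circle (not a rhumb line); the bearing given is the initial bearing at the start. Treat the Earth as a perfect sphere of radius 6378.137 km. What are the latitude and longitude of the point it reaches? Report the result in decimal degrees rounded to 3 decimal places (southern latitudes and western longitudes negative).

The arc subtends δ = 3186.5/6378.137 = 0.499597 rad at the centre.
With φ₁ = 69.522° = 1.213388 rad and θ = 92° = 1.605703 rad:
Destination latitude: φ₂ = arcsin( sin φ₁ cos δ + cos φ₁ sin δ cos θ ) = arcsin(0.816457) = 54.732°.
Δλ = atan2( sin θ sin δ cos φ₁ , cos δ − sin φ₁ sin φ₂ ) = atan2(0.167500, 0.112914) = 0.977658 rad = 56.016°.
Hence λ₂ = -177.830° + 56.016° = -121.814°.

latitude 54.732°, longitude -121.814°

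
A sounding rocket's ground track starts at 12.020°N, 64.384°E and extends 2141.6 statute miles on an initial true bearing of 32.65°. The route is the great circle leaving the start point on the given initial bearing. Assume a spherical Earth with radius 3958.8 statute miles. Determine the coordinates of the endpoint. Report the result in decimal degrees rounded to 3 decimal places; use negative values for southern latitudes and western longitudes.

The arc subtends δ = 2141.6/3958.8 = 0.540972 rad at the centre.
Converting: φ₁ = 0.209789 rad, θ = 0.569850 rad.
Applying the spherical law of cosines for sides, sin φ₂ = sin φ₁ cos δ + cos φ₁ sin δ cos θ = 0.602605, so φ₂ = 37.057°.
Δλ = atan2( sin θ sin δ cos φ₁ , cos δ − sin φ₁ sin φ₂ ) = atan2(0.271738, 0.731714) = 0.355585 rad = 20.374°.
λ₂ = 64.384° + 20.374° = 84.758°.

latitude 37.057°, longitude 84.758°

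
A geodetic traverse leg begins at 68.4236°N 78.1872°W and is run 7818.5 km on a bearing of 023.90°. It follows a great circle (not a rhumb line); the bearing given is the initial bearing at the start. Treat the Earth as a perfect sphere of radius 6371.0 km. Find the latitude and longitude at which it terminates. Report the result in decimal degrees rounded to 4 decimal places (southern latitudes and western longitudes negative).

The arc subtends δ = 7818.5/6371 = 1.227201 rad at the centre.
With φ₁ = 68.4236° = 1.194217 rad and θ = 23.9° = 0.417134 rad:
Destination latitude: φ₂ = arcsin( sin φ₁ cos δ + cos φ₁ sin δ cos θ ) = arcsin(0.629826) = 39.0373°.
For the longitude increment, Δλ = atan2( sin θ sin δ cos φ₁, cos δ − sin φ₁ sin φ₂ ) = atan2(0.140279, -0.248819) = 150.5866°.
λ₂ = λ₁ + Δλ = 72.3994°.

latitude 39.0373°, longitude 72.3994°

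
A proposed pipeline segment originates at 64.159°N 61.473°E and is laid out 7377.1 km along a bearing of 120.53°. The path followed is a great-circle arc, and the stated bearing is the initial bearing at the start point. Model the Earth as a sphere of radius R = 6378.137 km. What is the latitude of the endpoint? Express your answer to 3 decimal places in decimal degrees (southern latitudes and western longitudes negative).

δ = 7377.1/6378.137 = 1.156623 rad (66.2696°).
Converting: φ₁ = 1.119786 rad, θ = 2.103645 rad.
Applying the spherical law of cosines for sides, sin φ₂ = sin φ₁ cos δ + cos φ₁ sin δ cos θ = 0.159494, so φ₂ = 9.178°.
For the longitude increment, Δλ = atan2( sin θ sin δ cos φ₁, cos δ − sin φ₁ sin φ₂ ) = atan2(0.343703, 0.258888) = 53.012°.
λ₂ = 61.473° + 53.012° = 114.485°.

latitude 9.178°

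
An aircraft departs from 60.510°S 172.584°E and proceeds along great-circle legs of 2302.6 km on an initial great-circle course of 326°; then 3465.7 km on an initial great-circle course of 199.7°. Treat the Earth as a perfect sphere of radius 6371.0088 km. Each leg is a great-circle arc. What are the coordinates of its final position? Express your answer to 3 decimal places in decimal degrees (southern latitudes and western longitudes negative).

latitude -69.223°, longitude 127.679°

Apply the spherical direct solution leg by leg, carrying full precision between legs.
Leg 1: from (-60.510°, 172.584°), δ = 2302.6/6371.0088 = 0.361418 rad, θ = 326° → φ = -42.059°, λ = 157.138°.
Leg 2: from (-42.059°, 157.138°), δ = 3465.7/6371.0088 = 0.543980 rad, θ = 199.7° → φ = -69.223°, λ = 127.679°.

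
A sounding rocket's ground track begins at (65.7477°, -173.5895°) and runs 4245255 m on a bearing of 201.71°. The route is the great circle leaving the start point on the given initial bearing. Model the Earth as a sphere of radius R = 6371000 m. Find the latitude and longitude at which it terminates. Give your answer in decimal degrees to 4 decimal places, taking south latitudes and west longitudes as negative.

latitude 28.7395°, longitude 171.2948°

The arc subtends δ = 4245255/6371000 = 0.666340 rad at the centre.
Converting: φ₁ = 1.147514 rad, θ = 3.520504 rad.
Destination latitude: φ₂ = arcsin( sin φ₁ cos δ + cos φ₁ sin δ cos θ ) = arcsin(0.480829) = 28.7395°.
Then Δλ = atan2(-0.093917, 0.347695) = -0.263818 rad, from sin θ sin δ cos φ₁ over cos δ − sin φ₁ sin φ₂.
λ₂ = -173.5895° + -15.1157° = -188.7052°, normalized to (−180°, 180°] → 171.2948°.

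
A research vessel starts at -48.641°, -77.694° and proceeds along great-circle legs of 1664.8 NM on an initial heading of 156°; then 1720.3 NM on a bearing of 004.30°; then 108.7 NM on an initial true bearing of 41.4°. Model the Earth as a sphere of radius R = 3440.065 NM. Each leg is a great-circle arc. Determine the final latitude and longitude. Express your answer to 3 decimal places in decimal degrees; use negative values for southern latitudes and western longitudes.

latitude -40.966°, longitude -37.877°

Apply the spherical direct solution leg by leg, carrying full precision between legs.
Leg 1: from (-48.641°, -77.694°), δ = 1664.8/3440.065 = 0.483944 rad, θ = 156° → φ = -70.953°, λ = -42.250°.
Leg 2: from (-70.953°, -42.250°), δ = 1720.3/3440.065 = 0.500078 rad, θ = 4.3° → φ = -42.335°, λ = -39.462°.
Leg 3: from (-42.335°, -39.462°), δ = 108.7/3440.065 = 0.031598 rad, θ = 41.4° → φ = -40.966°, λ = -37.877°.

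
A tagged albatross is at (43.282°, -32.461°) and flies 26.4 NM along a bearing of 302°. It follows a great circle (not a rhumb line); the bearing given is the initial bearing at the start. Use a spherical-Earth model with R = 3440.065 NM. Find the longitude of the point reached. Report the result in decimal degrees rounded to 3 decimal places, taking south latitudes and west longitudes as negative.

Central angle δ = d/R = 0.007674 rad.
With φ₁ = 43.282° = 0.755413 rad and θ = 302° = 5.270894 rad:
sin φ₂ = sin φ₁ cos δ + cos φ₁ sin δ cos θ = (0.685590)(0.999971) + (0.727988)(0.007674)(0.529919) = 0.688530
φ₂ = asin(0.688530) = 0.759460 rad = 43.514°.
Δλ = atan2( sin θ sin δ cos φ₁ , cos δ − sin φ₁ sin φ₂ ) = atan2(-0.004738, 0.527921) = -0.008974 rad = -0.514°.
Hence λ₂ = -32.461° + -0.514° = -32.975°.

longitude -32.975°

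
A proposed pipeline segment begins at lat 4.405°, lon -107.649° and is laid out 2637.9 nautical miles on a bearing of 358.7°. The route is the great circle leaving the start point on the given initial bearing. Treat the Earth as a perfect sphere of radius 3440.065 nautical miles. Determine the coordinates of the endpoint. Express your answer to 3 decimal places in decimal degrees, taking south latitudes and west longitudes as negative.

latitude 48.325°, longitude -109.006°

Central angle δ = d/R = 0.766817 rad.
Converting: φ₁ = 0.076882 rad, θ = 6.260496 rad.
Applying the spherical law of cosines for sides, sin φ₂ = sin φ₁ cos δ + cos φ₁ sin δ cos θ = 0.746929, so φ₂ = 48.325°.
Δλ = atan2( sin θ sin δ cos φ₁ , cos δ − sin φ₁ sin φ₂ ) = atan2(-0.015695, 0.662754) = -0.023677 rad = -1.357°.
Hence λ₂ = -107.649° + -1.357° = -109.006°.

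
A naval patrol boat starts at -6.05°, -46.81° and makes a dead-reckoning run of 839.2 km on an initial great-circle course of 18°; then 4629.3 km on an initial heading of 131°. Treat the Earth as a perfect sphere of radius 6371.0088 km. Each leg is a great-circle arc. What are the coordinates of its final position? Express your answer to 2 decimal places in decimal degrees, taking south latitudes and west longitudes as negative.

Apply the spherical direct solution leg by leg, carrying full precision between legs.
Leg 1: from (-6.05°, -46.81°), δ = 839.2/6371.0088 = 0.131722 rad, θ = 18° → φ = 1.13°, λ = -44.48°.
Leg 2: from (1.13°, -44.48°), δ = 4629.3/6371.0088 = 0.726620 rad, θ = 131° → φ = -24.90°, λ = -10.93°.

latitude -24.90°, longitude -10.93°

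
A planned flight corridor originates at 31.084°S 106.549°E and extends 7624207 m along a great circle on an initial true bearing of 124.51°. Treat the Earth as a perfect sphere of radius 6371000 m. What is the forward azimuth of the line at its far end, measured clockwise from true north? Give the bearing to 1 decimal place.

final bearing 66.7°

Angular distance δ = d/R = 7624207 / 6371000 = 1.196705 rad.
Start latitude φ₁ = -0.542518 rad; initial bearing θ = 2.173109 rad.
Applying the spherical law of cosines for sides, sin φ₂ = sin φ₁ cos δ + cos φ₁ sin δ cos θ = -0.640311, so φ₂ = -39.815°.
Then Δλ = atan2(0.656900, 0.034838) = 1.517812 rad, from sin θ sin δ cos φ₁ over cos δ − sin φ₁ sin φ₂.
λ₂ = 106.549° + 86.964° = 193.513°, normalized to (−180°, 180°] → -166.487°.
The forward bearing on arrival equals the back-azimuth from the destination plus 180°.
Back-azimuth from P₂ (-39.8°, -166.5°) to P₁ (-31.1°, 106.5°), with Δλ' = λ₁ − λ₂ = 273.0°: atan2( sin Δλ' cos φ₁ , cos φ₂ sin φ₁ − sin φ₂ cos φ₁ cos Δλ' ) = 246.7°.
Final bearing = (246.7° + 180°) mod 360° = 66.7°.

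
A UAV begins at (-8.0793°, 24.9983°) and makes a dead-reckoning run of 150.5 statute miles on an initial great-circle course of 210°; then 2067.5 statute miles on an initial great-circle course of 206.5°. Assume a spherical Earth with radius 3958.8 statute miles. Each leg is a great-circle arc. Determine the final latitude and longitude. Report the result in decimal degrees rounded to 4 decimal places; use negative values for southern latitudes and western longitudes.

Apply the spherical direct solution leg by leg, carrying full precision between legs.
Leg 1: from (-8.0793°, 24.9983°), δ = 150.5/3958.8 = 0.038017 rad, θ = 210° → φ = -9.9641°, λ = 23.8927°.
Leg 2: from (-9.9641°, 23.8927°), δ = 2067.5/3958.8 = 0.522254 rad, θ = 206.5° → φ = -36.1326°, λ = 7.8957°.

latitude -36.1326°, longitude 7.8957°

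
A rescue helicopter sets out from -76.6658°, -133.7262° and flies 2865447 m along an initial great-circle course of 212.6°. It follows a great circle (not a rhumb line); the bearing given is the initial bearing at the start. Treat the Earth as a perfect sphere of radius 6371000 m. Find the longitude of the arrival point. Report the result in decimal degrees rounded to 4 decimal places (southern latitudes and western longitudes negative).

Central angle δ = d/R = 0.449764 rad.
Start latitude φ₁ = -1.338071 rad; initial bearing θ = 3.710570 rad.
sin φ₂ = sin φ₁ cos δ + cos φ₁ sin δ cos θ = (-0.973041)(0.900550) + (0.230631)(0.434753)(-0.842452) = -0.960743
φ₂ = asin(-0.960743) = -1.289667 rad = -73.8924°.
Δλ = atan2( sin θ sin δ cos φ₁ , cos δ − sin φ₁ sin φ₂ ) = atan2(-0.054021, -0.034293) = -2.136412 rad = -122.4074°.
λ₂ = -133.7262° + -122.4074° = -256.1336°, normalized to (−180°, 180°] → 103.8664°.

longitude 103.8664°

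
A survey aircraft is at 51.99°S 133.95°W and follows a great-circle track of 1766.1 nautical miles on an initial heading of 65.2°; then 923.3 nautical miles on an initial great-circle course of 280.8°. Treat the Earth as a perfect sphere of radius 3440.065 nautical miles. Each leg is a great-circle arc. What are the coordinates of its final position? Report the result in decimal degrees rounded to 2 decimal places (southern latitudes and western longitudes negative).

Apply the spherical direct solution leg by leg, carrying full precision between legs.
Leg 1: from (-51.99°, -133.95°), δ = 1766.1/3440.065 = 0.513391 rad, θ = 65.2° → φ = -34.02°, λ = -101.41°.
Leg 2: from (-34.02°, -101.41°), δ = 923.3/3440.065 = 0.268396 rad, θ = 280.8° → φ = -29.88°, λ = -118.89°.

latitude -29.88°, longitude -118.89°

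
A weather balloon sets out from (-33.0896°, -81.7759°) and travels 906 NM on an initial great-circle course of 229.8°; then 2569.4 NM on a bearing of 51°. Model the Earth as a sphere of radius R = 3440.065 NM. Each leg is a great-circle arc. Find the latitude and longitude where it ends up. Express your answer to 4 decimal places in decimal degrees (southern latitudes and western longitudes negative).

latitude -9.8990°, longitude -64.8637°

Apply the spherical direct solution leg by leg, carrying full precision between legs.
Leg 1: from (-33.0896°, -81.7759°), δ = 906/3440.065 = 0.263367 rad, θ = 229.8° → φ = -41.9057°, λ = -97.2719°.
Leg 2: from (-41.9057°, -97.2719°), δ = 2569.4/3440.065 = 0.746904 rad, θ = 51° → φ = -9.8990°, λ = -64.8637°.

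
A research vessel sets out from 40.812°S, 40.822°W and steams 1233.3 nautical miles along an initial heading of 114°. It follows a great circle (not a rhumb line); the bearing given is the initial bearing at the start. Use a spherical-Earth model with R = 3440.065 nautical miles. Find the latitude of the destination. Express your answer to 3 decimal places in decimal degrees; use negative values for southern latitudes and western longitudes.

latitude -46.058°

Central angle δ = d/R = 0.358511 rad.
Start latitude φ₁ = -0.712304 rad; initial bearing θ = 1.989675 rad.
Applying the spherical law of cosines for sides, sin φ₂ = sin φ₁ cos δ + cos φ₁ sin δ cos θ = -0.720040, so φ₂ = -46.058°.
Δλ = atan2( sin θ sin δ cos φ₁ , cos δ − sin φ₁ sin φ₂ ) = atan2(0.242607, 0.465817) = 0.480165 rad = 27.511°.
Hence λ₂ = -40.822° + 27.511° = -13.311°.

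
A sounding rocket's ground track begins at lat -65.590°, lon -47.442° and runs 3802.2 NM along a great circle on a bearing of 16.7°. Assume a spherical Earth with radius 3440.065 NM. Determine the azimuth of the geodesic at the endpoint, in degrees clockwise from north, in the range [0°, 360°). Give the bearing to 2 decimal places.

Angular distance δ = d/R = 3802.2 / 3440.065 = 1.105270 rad.
Converting: φ₁ = -1.144761 rad, θ = 0.291470 rad.
sin φ₂ = sin φ₁ cos δ + cos φ₁ sin δ cos θ = (-0.910612)(0.448893) + (0.413263)(0.893585)(0.957822) = -0.055057
φ₂ = asin(-0.055057) = -0.055085 rad = -3.156°.
For the longitude increment, Δλ = atan2( sin θ sin δ cos φ₁, cos δ − sin φ₁ sin φ₂ ) = atan2(0.106118, 0.398758) = 14.902°.
Hence λ₂ = -47.442° + 14.902° = -32.540°.
The forward bearing on arrival equals the back-azimuth from the destination plus 180°.
Back-azimuth from P₂ (-3.16°, -32.54°) to P₁ (-65.59°, -47.44°), with Δλ' = λ₁ − λ₂ = -14.90°: atan2( sin Δλ' cos φ₁ , cos φ₂ sin φ₁ − sin φ₂ cos φ₁ cos Δλ' ) = 186.83°.
Final bearing = (186.83° + 180°) mod 360° = 6.83°.

final bearing 6.83°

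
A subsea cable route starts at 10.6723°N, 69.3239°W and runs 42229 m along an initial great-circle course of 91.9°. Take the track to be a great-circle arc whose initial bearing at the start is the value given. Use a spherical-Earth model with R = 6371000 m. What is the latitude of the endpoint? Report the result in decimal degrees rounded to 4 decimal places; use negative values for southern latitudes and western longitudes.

The arc subtends δ = 42229/6371000 = 0.006628 rad at the centre.
Start latitude φ₁ = 0.186267 rad; initial bearing θ = 1.603958 rad.
sin φ₂ = sin φ₁ cos δ + cos φ₁ sin δ cos θ = (0.185192)(0.999978) + (0.982702)(0.006628)(-0.033155) = 0.184972
φ₂ = asin(0.184972) = 0.186043 rad = 10.6595°.
Then Δλ = atan2(0.006510, 0.965723) = 0.006741 rad, from sin θ sin δ cos φ₁ over cos δ − sin φ₁ sin φ₂.
λ₂ = λ₁ + Δλ = -68.9377°.

latitude 10.6595°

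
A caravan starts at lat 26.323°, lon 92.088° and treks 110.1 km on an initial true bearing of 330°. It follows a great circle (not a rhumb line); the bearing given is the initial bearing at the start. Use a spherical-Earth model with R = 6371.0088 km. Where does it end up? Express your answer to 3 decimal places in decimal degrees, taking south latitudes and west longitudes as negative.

latitude 27.179°, longitude 91.531°

Angular distance δ = d/R = 110.1 / 6371.0088 = 0.017281 rad.
Converting: φ₁ = 0.459423 rad, θ = 5.759587 rad.
Applying the spherical law of cosines for sides, sin φ₂ = sin φ₁ cos δ + cos φ₁ sin δ cos θ = 0.456778, so φ₂ = 27.179°.
For the longitude increment, Δλ = atan2( sin θ sin δ cos φ₁, cos δ − sin φ₁ sin φ₂ ) = atan2(-0.007744, 0.797301) = -0.557°.
λ₂ = 92.088° + -0.557° = 91.531°.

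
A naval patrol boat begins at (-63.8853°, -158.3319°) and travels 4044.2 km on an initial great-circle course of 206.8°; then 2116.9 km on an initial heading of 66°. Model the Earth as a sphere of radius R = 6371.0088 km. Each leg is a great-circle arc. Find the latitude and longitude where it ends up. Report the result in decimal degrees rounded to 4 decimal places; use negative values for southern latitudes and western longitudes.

Apply the spherical direct solution leg by leg, carrying full precision between legs.
Leg 1: from (-63.8853°, -158.3319°), δ = 4044.2/6371.0088 = 0.634782 rad, θ = 206.8° → φ = -72.9376°, λ = 87.3462°.
Leg 2: from (-72.9376°, 87.3462°), δ = 2116.9/6371.0088 = 0.332271 rad, θ = 66° → φ = -59.8564°, λ = 123.7452°.

latitude -59.8564°, longitude 123.7452°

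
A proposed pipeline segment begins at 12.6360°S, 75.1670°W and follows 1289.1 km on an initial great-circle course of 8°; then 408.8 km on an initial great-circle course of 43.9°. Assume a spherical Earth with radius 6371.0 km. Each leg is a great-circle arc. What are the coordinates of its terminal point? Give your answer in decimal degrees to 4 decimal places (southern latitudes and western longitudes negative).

Apply the spherical direct solution leg by leg, carrying full precision between legs.
Leg 1: from (-12.6360°, -75.1670°), δ = 1289.1/6371 = 0.202339 rad, θ = 8° → φ = -1.1522°, λ = -73.5640°.
Leg 2: from (-1.1522°, -73.5640°), δ = 408.8/6371 = 0.064166 rad, θ = 43.9° → φ = 1.4971°, λ = -71.0148°.

latitude 1.4971°, longitude -71.0148°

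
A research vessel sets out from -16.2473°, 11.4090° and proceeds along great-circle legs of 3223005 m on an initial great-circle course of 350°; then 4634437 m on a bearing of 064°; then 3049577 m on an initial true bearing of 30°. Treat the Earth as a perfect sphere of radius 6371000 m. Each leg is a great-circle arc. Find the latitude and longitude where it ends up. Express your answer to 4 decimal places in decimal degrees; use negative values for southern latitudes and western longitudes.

Apply the spherical direct solution leg by leg, carrying full precision between legs.
Leg 1: from (-16.2473°, 11.4090°), δ = 3223005/6371000 = 0.505887 rad, θ = 350° → φ = 12.3230°, λ = 6.4679°.
Leg 2: from (12.3230°, 6.4679°), δ = 4634437/6371000 = 0.727427 rad, θ = 64° → φ = 26.3710°, λ = 48.3093°.
Leg 3: from (26.3710°, 48.3093°), δ = 3049577/6371000 = 0.478665 rad, θ = 30° → φ = 48.7325°, λ = 68.7452°.

latitude 48.7325°, longitude 68.7452°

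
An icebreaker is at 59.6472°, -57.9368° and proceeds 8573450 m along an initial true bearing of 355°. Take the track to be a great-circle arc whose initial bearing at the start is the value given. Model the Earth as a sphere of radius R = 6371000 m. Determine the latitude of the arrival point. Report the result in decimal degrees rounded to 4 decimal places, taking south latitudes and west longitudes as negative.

latitude 43.1026°

δ = 8573450/6371000 = 1.345699 rad (77.1029°).
Start latitude φ₁ = 1.041040 rad; initial bearing θ = 6.195919 rad.
Applying the spherical law of cosines for sides, sin φ₂ = sin φ₁ cos δ + cos φ₁ sin δ cos θ = 0.683307, so φ₂ = 43.1026°.
For the longitude increment, Δλ = atan2( sin θ sin δ cos φ₁, cos δ − sin φ₁ sin φ₂ ) = atan2(-0.042931, -0.366446) = -173.3180°.
λ₂ = -57.9368° + -173.3180° = -231.2548°, normalized to (−180°, 180°] → 128.7452°.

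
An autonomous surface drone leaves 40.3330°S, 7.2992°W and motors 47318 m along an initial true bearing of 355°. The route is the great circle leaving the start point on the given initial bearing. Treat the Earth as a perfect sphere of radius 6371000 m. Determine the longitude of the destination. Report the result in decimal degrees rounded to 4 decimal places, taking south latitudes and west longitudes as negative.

Central angle δ = d/R = 0.007427 rad.
Converting: φ₁ = -0.703944 rad, θ = 6.195919 rad.
Applying the spherical law of cosines for sides, sin φ₂ = sin φ₁ cos δ + cos φ₁ sin δ cos θ = -0.641571, so φ₂ = -39.9091°.
Δλ = atan2( sin θ sin δ cos φ₁ , cos δ − sin φ₁ sin φ₂ ) = atan2(-0.000493, 0.584729) = -0.000844 rad = -0.0484°.
λ₂ = λ₁ + Δλ = -7.3476°.

longitude -7.3476°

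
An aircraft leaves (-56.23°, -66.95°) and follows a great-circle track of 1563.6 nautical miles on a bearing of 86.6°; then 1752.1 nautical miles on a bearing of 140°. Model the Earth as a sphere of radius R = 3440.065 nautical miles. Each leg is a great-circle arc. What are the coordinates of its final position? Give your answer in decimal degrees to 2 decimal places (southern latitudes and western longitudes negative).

latitude -63.35°, longitude 17.44°

Apply the spherical direct solution leg by leg, carrying full precision between legs.
Leg 1: from (-56.23°, -66.95°), δ = 1563.6/3440.065 = 0.454526 rad, θ = 86.6° → φ = -47.09°, λ = -26.88°.
Leg 2: from (-47.09°, -26.88°), δ = 1752.1/3440.065 = 0.509322 rad, θ = 140° → φ = -63.35°, λ = 17.44°.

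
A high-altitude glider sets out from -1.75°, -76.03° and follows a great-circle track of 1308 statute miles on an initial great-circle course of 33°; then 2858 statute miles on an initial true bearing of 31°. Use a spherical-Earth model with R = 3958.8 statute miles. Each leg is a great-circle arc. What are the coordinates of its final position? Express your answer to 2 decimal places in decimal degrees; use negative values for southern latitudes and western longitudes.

latitude 47.05°, longitude -35.57°

Apply the spherical direct solution leg by leg, carrying full precision between legs.
Leg 1: from (-1.75°, -76.03°), δ = 1308/3958.8 = 0.330403 rad, θ = 33° → φ = 14.07°, λ = -65.53°.
Leg 2: from (14.07°, -65.53°), δ = 2858/3958.8 = 0.721936 rad, θ = 31° → φ = 47.05°, λ = -35.57°.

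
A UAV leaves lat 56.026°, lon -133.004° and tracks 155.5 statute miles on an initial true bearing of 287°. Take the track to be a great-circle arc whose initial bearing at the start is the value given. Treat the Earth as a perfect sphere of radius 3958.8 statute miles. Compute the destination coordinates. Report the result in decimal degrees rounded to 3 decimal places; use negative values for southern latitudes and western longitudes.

latitude 56.623°, longitude -136.918°

Central angle δ = d/R = 0.039280 rad.
Start latitude φ₁ = 0.977838 rad; initial bearing θ = 5.009095 rad.
Applying the spherical law of cosines for sides, sin φ₂ = sin φ₁ cos δ + cos φ₁ sin δ cos θ = 0.835068, so φ₂ = 56.623°.
For the longitude increment, Δλ = atan2( sin θ sin δ cos φ₁, cos δ − sin φ₁ sin φ₂ ) = atan2(-0.020986, 0.306714) = -3.914°.
λ₂ = λ₁ + Δλ = -136.918°.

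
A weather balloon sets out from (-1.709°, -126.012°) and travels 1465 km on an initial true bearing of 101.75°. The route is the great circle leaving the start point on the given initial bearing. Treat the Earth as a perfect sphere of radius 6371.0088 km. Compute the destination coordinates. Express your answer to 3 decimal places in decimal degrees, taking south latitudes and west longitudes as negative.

Central angle δ = d/R = 0.229948 rad.
Start latitude φ₁ = -0.029828 rad; initial bearing θ = 1.775873 rad.
sin φ₂ = sin φ₁ cos δ + cos φ₁ sin δ cos θ = (-0.029823)(0.973678) + (0.999555)(0.227927)(-0.203642) = -0.075433
φ₂ = asin(-0.075433) = -0.075505 rad = -4.326°.
Δλ = atan2( sin θ sin δ cos φ₁ , cos δ − sin φ₁ sin φ₂ ) = atan2(0.223051, 0.971429) = 0.225700 rad = 12.932°.
λ₂ = λ₁ + Δλ = -113.080°.

latitude -4.326°, longitude -113.080°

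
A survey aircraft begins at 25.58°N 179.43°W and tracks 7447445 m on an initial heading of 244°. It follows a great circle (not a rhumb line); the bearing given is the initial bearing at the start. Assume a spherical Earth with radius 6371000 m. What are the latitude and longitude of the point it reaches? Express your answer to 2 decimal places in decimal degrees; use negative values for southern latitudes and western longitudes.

The arc subtends δ = 7447445/6371000 = 1.168960 rad at the centre.
Start latitude φ₁ = 0.446455 rad; initial bearing θ = 4.258603 rad.
sin φ₂ = sin φ₁ cos δ + cos φ₁ sin δ cos θ = (0.431771)(0.391109) + (0.901983)(0.920344)(-0.438371) = -0.195038
φ₂ = asin(-0.195038) = -0.196296 rad = -11.25°.
Then Δλ = atan2(-0.746121, 0.475321) = -1.003574 rad, from sin θ sin δ cos φ₁ over cos δ − sin φ₁ sin φ₂.
λ₂ = -179.43° + -57.50° = -236.93°, normalized to (−180°, 180°] → 123.07°.

latitude -11.25°, longitude 123.07°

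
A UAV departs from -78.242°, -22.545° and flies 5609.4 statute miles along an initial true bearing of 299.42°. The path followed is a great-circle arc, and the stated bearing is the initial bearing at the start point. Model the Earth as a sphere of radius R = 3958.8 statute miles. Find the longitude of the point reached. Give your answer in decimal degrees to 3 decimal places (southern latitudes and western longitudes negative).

longitude -82.073°

δ = 5609.4/3958.8 = 1.416945 rad (81.1849°).
Start latitude φ₁ = -1.365581 rad; initial bearing θ = 5.225865 rad.
Destination latitude: φ₂ = arcsin( sin φ₁ cos δ + cos φ₁ sin δ cos θ ) = arcsin(-0.051115) = -2.930°.
For the longitude increment, Δλ = atan2( sin θ sin δ cos φ₁, cos δ − sin φ₁ sin φ₂ ) = atan2(-0.175403, 0.103203) = -59.528°.
λ₂ = -22.545° + -59.528° = -82.073°.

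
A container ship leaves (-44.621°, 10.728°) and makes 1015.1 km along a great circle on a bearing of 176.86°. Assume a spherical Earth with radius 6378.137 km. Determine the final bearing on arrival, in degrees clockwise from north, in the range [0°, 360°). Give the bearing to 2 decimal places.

The arc subtends δ = 1015.1/6378.137 = 0.159153 rad at the centre.
With φ₁ = -44.621° = -0.778783 rad and θ = 176.86° = 3.086789 rad:
sin φ₂ = sin φ₁ cos δ + cos φ₁ sin δ cos θ = (-0.702414)(0.987362) + (0.711769)(0.158482)(-0.998499) = -0.806170
φ₂ = asin(-0.806170) = -0.937650 rad = -53.723°.
Δλ = atan2( sin θ sin δ cos φ₁ , cos δ − sin φ₁ sin φ₂ ) = atan2(0.006179, 0.421097) = 0.014672 rad = 0.841°.
λ₂ = λ₁ + Δλ = 11.569°.
The forward bearing on arrival equals the back-azimuth from the destination plus 180°.
Back-azimuth from P₂ (-53.72°, 11.57°) to P₁ (-44.62°, 10.73°), with Δλ' = λ₁ − λ₂ = -0.84°: atan2( sin Δλ' cos φ₁ , cos φ₂ sin φ₁ − sin φ₂ cos φ₁ cos Δλ' ) = 356.22°.
Final bearing = (356.22° + 180°) mod 360° = 176.22°.

final bearing 176.22°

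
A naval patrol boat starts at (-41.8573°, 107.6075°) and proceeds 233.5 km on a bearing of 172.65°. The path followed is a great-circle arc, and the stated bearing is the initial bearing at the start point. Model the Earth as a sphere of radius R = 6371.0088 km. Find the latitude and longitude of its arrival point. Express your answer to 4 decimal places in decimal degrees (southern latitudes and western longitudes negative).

latitude -43.9394°, longitude 107.9805°

The arc subtends δ = 233.5/6371.0088 = 0.036650 rad at the centre.
Converting: φ₁ = -0.730548 rad, θ = 3.013311 rad.
sin φ₂ = sin φ₁ cos δ + cos φ₁ sin δ cos θ = (-0.667278)(0.999328) + (0.744809)(0.036642)(-0.991783) = -0.693897
φ₂ = asin(-0.693897) = -0.766887 rad = -43.9394°.
Δλ = atan2( sin θ sin δ cos φ₁ , cos δ − sin φ₁ sin φ₂ ) = atan2(0.003491, 0.536307) = 0.006510 rad = 0.3730°.
Hence λ₂ = 107.6075° + 0.3730° = 107.9805°.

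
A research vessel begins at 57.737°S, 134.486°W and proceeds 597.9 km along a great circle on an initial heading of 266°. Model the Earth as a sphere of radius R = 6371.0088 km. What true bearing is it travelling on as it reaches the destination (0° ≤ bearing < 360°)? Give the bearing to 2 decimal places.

δ = 597.9/6371.0088 = 0.093847 rad (5.3770°).
Converting: φ₁ = -1.007701 rad, θ = 4.642576 rad.
Destination latitude: φ₂ = arcsin( sin φ₁ cos δ + cos φ₁ sin δ cos θ ) = arcsin(-0.845375) = -57.712°.
Δλ = atan2( sin θ sin δ cos φ₁ , cos δ − sin φ₁ sin φ₂ ) = atan2(-0.049901, 0.280745) = -0.175907 rad = -10.079°.
λ₂ = -134.486° + -10.079° = -144.565°.
The forward bearing on arrival equals the back-azimuth from the destination plus 180°.
Back-azimuth from P₂ (-57.71°, -144.56°) to P₁ (-57.74°, -134.49°), with Δλ' = λ₁ − λ₂ = 10.08°: atan2( sin Δλ' cos φ₁ , cos φ₂ sin φ₁ − sin φ₂ cos φ₁ cos Δλ' ) = 94.53°.
Final bearing = (94.53° + 180°) mod 360° = 274.53°.

final bearing 274.53°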